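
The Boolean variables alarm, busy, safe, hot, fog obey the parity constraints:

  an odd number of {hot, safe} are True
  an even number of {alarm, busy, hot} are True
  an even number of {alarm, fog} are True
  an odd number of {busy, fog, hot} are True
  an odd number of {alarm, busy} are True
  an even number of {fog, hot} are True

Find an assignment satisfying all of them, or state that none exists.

The formula is unsatisfiable.

Adding constraints 2, 3, 4 mod 2: every variable appears an even number of times on the left, so the left side is 0.
But the right sides sum to 1 (mod 2). 0 ≠ 1 — the system is inconsistent.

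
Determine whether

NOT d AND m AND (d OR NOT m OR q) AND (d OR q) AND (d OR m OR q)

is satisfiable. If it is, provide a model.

m = True, d = False, q = True

Unit clause (NOT d) forces d = False.
Unit clause (m) forces m = True.
In (d OR NOT m OR q) only q is left, so q = True.
Check each clause:
  (NOT d): NOT d holds.
  (m): m holds.
  (d OR NOT m OR q): q holds.
  (d OR q): q holds.
  (d OR m OR q): m holds.
All clauses satisfied.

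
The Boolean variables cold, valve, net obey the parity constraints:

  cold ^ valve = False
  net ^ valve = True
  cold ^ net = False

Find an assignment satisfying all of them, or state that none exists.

Adding constraints 1, 2, 3 mod 2: every variable appears an even number of times on the left, so the left side is 0.
But the right sides sum to 1 (mod 2). 0 ≠ 1 — the system is inconsistent.

The formula is unsatisfiable.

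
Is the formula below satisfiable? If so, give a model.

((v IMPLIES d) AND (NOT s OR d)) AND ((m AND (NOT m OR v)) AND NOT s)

m = True; d = True; v = True; s = False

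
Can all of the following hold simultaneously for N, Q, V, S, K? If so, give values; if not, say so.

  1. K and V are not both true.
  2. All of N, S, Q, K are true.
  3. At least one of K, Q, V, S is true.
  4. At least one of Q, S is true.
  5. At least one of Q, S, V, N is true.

N=T; Q=T; V=F; S=T; K=T

  (1) K=T, V=F — not both ✓
  (2) {N, S, Q, K}: all 4 true ✓
  (3) {K, Q, V, S}: 3 true — at least one ✓
  (4) {Q, S}: 2 true — at least one ✓
  (5) {Q, S, V, N}: 3 true — at least one ✓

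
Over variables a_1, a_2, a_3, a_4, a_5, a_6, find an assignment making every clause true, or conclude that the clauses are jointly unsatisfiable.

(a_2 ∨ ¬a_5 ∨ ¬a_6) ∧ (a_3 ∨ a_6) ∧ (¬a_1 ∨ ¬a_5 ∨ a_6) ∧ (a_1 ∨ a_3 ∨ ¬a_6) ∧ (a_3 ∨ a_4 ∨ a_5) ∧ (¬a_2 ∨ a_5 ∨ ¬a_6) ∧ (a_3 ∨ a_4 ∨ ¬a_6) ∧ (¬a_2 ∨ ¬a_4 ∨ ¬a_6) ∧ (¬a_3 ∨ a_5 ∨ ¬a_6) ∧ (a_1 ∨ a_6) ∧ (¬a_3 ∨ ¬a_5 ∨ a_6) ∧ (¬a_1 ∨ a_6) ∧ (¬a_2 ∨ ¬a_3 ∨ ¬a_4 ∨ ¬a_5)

a_1 = True; a_2 = False; a_3 = False; a_4 = True; a_5 = False; a_6 = True

Set a_1 = True.
  then (¬a_1 ∨ a_6) forces a_6 = True.
Set a_2 = False.
  then (a_2 ∨ ¬a_5 ∨ ¬a_6) forces a_5 = False.
  then (¬a_3 ∨ a_5 ∨ ¬a_6) forces a_3 = False.
  then (a_3 ∨ a_4 ∨ a_5) forces a_4 = True.
All clauses satisfied.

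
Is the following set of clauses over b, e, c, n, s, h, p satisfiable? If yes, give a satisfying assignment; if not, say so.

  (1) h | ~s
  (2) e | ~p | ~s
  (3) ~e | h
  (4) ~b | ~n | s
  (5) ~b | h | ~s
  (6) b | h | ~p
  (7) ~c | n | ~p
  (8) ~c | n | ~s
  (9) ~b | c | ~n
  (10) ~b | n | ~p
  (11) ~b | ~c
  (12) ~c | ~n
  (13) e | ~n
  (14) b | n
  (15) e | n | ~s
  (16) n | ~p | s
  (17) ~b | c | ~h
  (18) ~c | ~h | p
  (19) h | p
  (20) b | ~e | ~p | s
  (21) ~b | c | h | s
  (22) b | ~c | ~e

b: False, e: True, c: False, n: True, s: True, h: True, p: False

Try b = True:
  (~b | ~c) forces c = False.
  (~b | c | ~n) forces n = False.
  (~b | n | ~p) forces p = False.
  (~b | c | ~h) forces h = False.
  clause (h | p) is falsified — backtrack.
So b = False.
  then (b | n) forces n = True.
  then (~c | ~n) forces c = False.
  then (e | ~n) forces e = True.
  then (~e | h) forces h = True.
Set s = True.
Set p = False.
All clauses satisfied.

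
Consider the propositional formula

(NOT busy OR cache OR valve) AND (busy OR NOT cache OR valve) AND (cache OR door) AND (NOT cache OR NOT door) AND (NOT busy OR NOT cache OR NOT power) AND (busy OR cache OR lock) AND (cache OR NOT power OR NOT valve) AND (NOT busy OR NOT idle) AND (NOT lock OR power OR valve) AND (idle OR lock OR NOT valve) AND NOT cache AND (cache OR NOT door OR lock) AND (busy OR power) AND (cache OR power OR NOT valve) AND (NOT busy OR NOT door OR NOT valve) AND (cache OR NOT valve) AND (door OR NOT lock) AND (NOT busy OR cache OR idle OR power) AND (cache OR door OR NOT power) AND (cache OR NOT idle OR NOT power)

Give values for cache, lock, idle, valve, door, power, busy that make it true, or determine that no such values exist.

Unit clause (NOT cache) forces cache = False.
In (cache OR NOT valve) only NOT valve is left, so valve = False.
In (NOT busy OR cache OR valve) only NOT busy is left, so busy = False.
In (cache OR door) only door is left, so door = True.
In (busy OR cache OR lock) only lock is left, so lock = True.
In (NOT lock OR power OR valve) only power is left, so power = True.
In (cache OR NOT idle OR NOT power) only NOT idle is left, so idle = False.
All clauses satisfied.

cache=F, lock=T, idle=F, valve=F, door=T, power=T, busy=F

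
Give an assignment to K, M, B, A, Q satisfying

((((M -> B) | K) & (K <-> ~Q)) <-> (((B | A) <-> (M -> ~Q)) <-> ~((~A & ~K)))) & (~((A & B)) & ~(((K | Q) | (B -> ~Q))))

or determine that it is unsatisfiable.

No satisfying assignment exists.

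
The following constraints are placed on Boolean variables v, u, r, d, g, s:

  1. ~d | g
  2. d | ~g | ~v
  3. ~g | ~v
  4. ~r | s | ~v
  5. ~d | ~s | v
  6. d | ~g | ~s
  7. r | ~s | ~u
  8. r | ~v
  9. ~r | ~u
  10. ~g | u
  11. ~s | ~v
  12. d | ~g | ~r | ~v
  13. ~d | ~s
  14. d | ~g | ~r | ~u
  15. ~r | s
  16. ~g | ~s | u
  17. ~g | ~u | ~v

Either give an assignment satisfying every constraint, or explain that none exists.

Try v = True:
  (~g | ~v) forces g = False.
  (~d | g) forces d = False.
  (r | ~v) forces r = True.
  (~r | s | ~v) forces s = True.
  clause (~s | ~v) is falsified — backtrack.
So v = False.
Set u = False.
  then (~g | u) forces g = False.
  then (~d | g) forces d = False.
Set r = True.
  then (~r | s) forces s = True.
All clauses satisfied.

v = False; u = False; r = True; d = False; g = False; s = True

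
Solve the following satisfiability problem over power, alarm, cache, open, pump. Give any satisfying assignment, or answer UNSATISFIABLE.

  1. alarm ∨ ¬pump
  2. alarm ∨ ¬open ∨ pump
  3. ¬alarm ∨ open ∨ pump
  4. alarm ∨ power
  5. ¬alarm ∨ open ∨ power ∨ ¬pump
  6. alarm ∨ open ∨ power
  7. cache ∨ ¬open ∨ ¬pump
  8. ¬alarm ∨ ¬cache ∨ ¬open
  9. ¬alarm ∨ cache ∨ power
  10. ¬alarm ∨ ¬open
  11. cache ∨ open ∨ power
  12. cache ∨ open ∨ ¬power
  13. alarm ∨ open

Try power = False:
  (alarm ∨ power) forces alarm = True.
  (¬alarm ∨ cache ∨ power) forces cache = True.
  (¬alarm ∨ ¬cache ∨ ¬open) forces open = False.
  (¬alarm ∨ open ∨ pump) forces pump = True.
  clause (¬alarm ∨ open ∨ power ∨ ¬pump) is falsified — backtrack.
So power = True.
Set alarm = True.
  then (¬alarm ∨ ¬open) forces open = False.
  then (cache ∨ open ∨ ¬power) forces cache = True.
  then (¬alarm ∨ open ∨ pump) forces pump = True.
All clauses satisfied.

power = True; alarm = True; cache = True; open = False; pump = True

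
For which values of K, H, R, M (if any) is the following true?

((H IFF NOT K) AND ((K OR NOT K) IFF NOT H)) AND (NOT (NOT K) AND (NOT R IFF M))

K = True; H = False; R = False; M = True

  (H IFF NOT K) AND ((K OR NOT K) IFF NOT H) = True
    H IFF NOT K = True
      NOT K = False
    (K OR NOT K) IFF NOT H = True
      K OR NOT K = True
        NOT K = False
      NOT H = True
  NOT (NOT K) AND (NOT R IFF M) = True
    NOT (NOT K) = True
      NOT K = False
    NOT R IFF M = True
      NOT R = True
Both conjuncts True, so the formula holds.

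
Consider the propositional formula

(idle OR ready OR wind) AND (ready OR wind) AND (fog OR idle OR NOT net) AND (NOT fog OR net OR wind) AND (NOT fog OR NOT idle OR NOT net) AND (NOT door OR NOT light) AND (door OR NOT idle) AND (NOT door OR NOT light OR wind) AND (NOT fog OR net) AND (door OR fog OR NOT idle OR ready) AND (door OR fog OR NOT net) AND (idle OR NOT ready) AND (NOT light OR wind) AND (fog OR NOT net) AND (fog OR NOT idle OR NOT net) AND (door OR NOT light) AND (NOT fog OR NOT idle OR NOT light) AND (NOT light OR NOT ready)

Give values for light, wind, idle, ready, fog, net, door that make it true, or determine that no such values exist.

Try light = True:
  (NOT door OR NOT light) forces door = False.
  clause (door OR NOT light) is falsified — backtrack.
So light = False.
Set wind = False.
  then (ready OR wind) forces ready = True.
  then (idle OR NOT ready) forces idle = True.
  then (door OR NOT idle) forces door = True.
Set fog = False.
  then (fog OR NOT net) forces net = False.
All clauses satisfied.

light=F, wind=F, idle=T, ready=T, fog=F, net=F, door=T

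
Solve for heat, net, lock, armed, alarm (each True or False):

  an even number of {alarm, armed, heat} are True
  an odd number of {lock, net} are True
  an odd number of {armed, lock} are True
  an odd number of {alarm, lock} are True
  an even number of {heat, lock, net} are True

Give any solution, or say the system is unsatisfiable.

Adding constraints 1, 2, 3, 4, 5 mod 2: every variable appears an even number of times on the left, so the left side is 0.
But the right sides sum to 1 (mod 2). 0 ≠ 1 — the system is inconsistent.

Unsatisfiable — no assignment works.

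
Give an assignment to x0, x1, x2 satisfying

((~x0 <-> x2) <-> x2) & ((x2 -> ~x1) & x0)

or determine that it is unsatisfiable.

Case x0 = True: the formula simplifies to (~x2 <-> x2) & (x2 -> ~x1).
  x2 = True: the conjunct ~x2 <-> x2 becomes ~True <-> True = False.
  x2 = False: the conjunct ~x2 <-> x2 becomes ~False <-> False = False.
Case x0 = False: the conjunct x0 is False.
Both cases fail — unsatisfiable.

The formula is unsatisfiable.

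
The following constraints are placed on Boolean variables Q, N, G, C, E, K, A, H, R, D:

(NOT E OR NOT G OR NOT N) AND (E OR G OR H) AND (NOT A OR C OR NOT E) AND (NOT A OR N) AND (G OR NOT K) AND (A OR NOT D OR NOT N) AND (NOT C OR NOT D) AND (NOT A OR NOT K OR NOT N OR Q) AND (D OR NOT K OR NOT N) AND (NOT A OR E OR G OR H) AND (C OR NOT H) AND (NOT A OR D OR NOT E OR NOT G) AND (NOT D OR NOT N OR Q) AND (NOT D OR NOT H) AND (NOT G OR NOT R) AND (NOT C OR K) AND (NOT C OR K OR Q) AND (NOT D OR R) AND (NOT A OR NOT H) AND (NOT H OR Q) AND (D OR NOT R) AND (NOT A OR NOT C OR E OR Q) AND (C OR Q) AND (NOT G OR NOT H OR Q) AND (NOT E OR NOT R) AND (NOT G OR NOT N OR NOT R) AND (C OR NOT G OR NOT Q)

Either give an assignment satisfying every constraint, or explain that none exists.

Set Q = True.
Set N = False.
  then (NOT A OR N) forces A = False.
Set G = True.
  then (NOT G OR NOT R) forces R = False.
  then (NOT D OR R) forces D = False.
  then (C OR NOT G OR NOT Q) forces C = True.
  then (NOT C OR K) forces K = True.
Set E = True.
Set H = False.
All clauses satisfied.

Q = True, N = False, G = True, C = True, E = True, K = True, A = False, H = False, R = False, D = False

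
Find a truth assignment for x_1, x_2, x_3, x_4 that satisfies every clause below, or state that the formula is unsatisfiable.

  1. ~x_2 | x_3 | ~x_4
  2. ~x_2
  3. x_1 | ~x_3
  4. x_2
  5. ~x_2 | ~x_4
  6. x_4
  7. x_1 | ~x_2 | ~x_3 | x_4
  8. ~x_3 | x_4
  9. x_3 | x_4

Case x_2 = True:
  Clause (~x_2) is falsified — contradiction.
Case x_2 = False:
  Clause (x_2) is falsified — contradiction.
Both cases fail, so the formula is unsatisfiable.

Unsatisfiable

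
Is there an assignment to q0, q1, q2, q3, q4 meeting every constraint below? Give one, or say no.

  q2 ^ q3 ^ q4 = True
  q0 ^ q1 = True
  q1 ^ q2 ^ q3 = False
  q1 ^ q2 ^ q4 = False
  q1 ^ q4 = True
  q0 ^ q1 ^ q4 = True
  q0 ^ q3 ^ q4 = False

q0=F; q1=T; q2=T; q3=F; q4=F

q2 ^ q3 ^ q4 = T ^ F ^ F = True ✓
q0 ^ q1 = F ^ T = True ✓
q1 ^ q2 ^ q3 = T ^ T ^ F = False ✓
q1 ^ q2 ^ q4 = T ^ T ^ F = False ✓
q1 ^ q4 = T ^ F = True ✓
q0 ^ q1 ^ q4 = F ^ T ^ F = True ✓
q0 ^ q3 ^ q4 = F ^ F ^ F = False ✓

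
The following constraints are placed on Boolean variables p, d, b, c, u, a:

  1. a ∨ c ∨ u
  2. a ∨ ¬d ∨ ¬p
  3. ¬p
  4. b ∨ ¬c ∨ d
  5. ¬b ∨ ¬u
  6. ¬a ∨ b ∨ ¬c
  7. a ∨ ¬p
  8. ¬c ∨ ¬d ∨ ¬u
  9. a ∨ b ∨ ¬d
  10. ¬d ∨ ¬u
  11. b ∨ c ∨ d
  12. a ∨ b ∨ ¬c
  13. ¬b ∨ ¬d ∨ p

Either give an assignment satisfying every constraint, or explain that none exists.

Unit clause (¬p) forces p = False.
Set d = False.
Try b = False:
  (b ∨ ¬c ∨ d) forces c = False.
  clause (b ∨ c ∨ d) is falsified — backtrack.
So b = True.
  then (¬b ∨ ¬u) forces u = False.
Set c = False.
  then (a ∨ c ∨ u) forces a = True.
All clauses satisfied.

p: False, d: False, b: True, c: False, u: False, a: True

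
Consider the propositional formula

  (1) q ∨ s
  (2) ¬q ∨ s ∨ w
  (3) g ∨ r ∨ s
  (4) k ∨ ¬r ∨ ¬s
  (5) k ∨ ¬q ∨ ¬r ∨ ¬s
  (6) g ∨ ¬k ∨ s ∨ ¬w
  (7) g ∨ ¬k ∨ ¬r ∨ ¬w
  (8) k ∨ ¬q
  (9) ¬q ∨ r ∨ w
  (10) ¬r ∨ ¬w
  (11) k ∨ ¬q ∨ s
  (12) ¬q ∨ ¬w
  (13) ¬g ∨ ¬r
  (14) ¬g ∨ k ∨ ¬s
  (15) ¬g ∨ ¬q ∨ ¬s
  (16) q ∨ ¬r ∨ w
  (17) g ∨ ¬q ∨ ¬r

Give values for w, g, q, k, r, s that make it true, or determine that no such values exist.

w = True, g = False, q = False, k = False, r = False, s = True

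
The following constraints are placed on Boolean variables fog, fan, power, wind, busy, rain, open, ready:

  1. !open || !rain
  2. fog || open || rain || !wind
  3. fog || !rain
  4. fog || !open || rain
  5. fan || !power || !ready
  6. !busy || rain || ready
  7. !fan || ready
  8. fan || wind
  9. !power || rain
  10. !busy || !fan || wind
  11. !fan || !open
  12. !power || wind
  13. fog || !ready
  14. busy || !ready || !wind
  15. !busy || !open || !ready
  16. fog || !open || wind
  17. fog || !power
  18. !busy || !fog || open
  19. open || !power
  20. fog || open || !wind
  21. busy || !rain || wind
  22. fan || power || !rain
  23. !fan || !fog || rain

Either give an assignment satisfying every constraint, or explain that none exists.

Set fog = True.
Set fan = False.
  then (fan || wind) forces wind = True.
Try power = True:
  (fan || !power || !ready) forces ready = False.
  (!power || rain) forces rain = True.
  (!open || !rain) forces open = False.
  clause (open || !power) is falsified — backtrack.
So power = False.
  then (fan || power || !rain) forces rain = False.
Try busy = True:
  (!busy || rain || ready) forces ready = True.
  (!busy || !open || !ready) forces open = False.
  clause (!busy || !fog || open) is falsified — backtrack.
So busy = False.
  then (busy || !ready || !wind) forces ready = False.
Set open = False.
All clauses satisfied.

fog = True; fan = False; power = False; wind = True; busy = False; rain = False; open = False; ready = False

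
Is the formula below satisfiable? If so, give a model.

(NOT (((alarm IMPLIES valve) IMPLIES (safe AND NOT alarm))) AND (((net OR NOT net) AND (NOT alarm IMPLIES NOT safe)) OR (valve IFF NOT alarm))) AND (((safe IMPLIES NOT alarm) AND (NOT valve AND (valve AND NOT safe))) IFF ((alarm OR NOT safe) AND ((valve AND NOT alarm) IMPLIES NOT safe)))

The formula is unsatisfiable.

Case safe = True: the formula simplifies to (NOT (((alarm IMPLIES valve) IMPLIES NOT alarm)) AND (((net OR NOT net) AND alarm) OR (valve IFF NOT alarm))) AND NOT ((alarm AND NOT ((valve AND NOT alarm)))).
  alarm = True: the conjunct NOT ((alarm AND NOT ((valve AND NOT alarm)))) becomes NOT ((True AND True)) = False.
  alarm = False: the conjunct NOT (((alarm IMPLIES valve) IMPLIES NOT alarm)) becomes NOT ((True IMPLIES True)) = False.
Case safe = False: the formula simplifies to (NOT (NOT ((alarm IMPLIES valve))) AND ((net OR NOT net) OR (valve IFF NOT alarm))) AND (NOT valve AND valve).
  valve = True: the conjunct NOT valve is False.
  valve = False: the conjunct valve is False.
Both cases fail — unsatisfiable.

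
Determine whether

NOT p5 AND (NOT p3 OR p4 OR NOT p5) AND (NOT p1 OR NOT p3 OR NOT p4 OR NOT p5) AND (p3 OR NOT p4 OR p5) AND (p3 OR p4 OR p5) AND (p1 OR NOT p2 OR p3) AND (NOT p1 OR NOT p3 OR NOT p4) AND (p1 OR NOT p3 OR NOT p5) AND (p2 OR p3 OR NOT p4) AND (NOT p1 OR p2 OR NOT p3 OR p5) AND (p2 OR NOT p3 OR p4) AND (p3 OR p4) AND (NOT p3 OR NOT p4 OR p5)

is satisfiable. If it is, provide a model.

Unit clause (NOT p5) forces p5 = False.
Set p1 = False.
Set p2 = True.
  then (p1 OR NOT p2 OR p3) forces p3 = True.
  then (NOT p3 OR NOT p4 OR p5) forces p4 = False.
All clauses satisfied.

p1: False, p2: True, p3: True, p4: False, p5: False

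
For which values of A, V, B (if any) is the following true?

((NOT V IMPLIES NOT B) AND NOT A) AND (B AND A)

UNSATISFIABLE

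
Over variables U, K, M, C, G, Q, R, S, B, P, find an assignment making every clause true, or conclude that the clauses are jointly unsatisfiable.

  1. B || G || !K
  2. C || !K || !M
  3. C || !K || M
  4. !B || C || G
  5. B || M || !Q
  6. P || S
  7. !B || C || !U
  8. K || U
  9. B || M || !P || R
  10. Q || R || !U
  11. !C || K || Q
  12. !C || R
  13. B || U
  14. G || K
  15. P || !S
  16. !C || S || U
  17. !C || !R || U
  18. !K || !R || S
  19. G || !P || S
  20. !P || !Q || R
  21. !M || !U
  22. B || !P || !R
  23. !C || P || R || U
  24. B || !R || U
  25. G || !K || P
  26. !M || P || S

U = True, K = True, M = False, C = True, G = False, Q = False, R = True, S = True, B = True, P = True

Set U = True.
  then (!M || !U) forces M = False.
Set K = True.
  then (C || !K || M) forces C = True.
  then (!C || R) forces R = True.
  then (!K || !R || S) forces S = True.
  then (P || !S) forces P = True.
  then (B || !P || !R) forces B = True.
Set G = False.
Set Q = False.
All clauses satisfied.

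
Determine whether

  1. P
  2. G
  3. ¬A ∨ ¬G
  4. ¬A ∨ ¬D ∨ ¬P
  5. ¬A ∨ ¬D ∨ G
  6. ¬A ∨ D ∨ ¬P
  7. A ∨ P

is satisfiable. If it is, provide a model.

A=F; P=T; G=T; D=F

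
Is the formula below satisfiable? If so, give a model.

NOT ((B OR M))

M = False, B = False

  NOT ((B OR M)) = True
    B OR M = False
The formula evaluates to True.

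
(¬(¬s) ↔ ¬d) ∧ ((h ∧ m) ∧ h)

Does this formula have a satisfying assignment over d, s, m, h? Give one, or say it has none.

d: False, s: True, m: True, h: True

  ¬(¬s) ↔ ¬d = True
    ¬(¬s) = True
      ¬s = False
    ¬d = True
  (h ∧ m) ∧ h = True
    h ∧ m = True
Both conjuncts True, so the formula holds.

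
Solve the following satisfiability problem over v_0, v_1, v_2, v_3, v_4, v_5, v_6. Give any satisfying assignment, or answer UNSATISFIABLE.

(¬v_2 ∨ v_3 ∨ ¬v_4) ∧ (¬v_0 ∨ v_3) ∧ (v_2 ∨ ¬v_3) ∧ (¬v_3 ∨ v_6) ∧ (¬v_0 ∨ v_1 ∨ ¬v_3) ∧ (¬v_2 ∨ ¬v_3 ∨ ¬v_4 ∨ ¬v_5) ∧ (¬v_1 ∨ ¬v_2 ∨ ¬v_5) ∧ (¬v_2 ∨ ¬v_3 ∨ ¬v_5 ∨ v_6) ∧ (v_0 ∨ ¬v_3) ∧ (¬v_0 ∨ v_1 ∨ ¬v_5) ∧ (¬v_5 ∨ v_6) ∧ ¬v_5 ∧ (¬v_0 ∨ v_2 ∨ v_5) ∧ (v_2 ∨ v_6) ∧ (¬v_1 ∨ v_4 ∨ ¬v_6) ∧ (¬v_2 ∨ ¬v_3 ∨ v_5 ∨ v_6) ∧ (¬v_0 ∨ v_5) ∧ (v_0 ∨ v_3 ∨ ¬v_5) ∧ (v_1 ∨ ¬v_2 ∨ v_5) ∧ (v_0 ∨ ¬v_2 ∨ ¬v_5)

v_0=F; v_1=F; v_2=F; v_3=F; v_4=F; v_5=F; v_6=T

Unit clause (¬v_5) forces v_5 = False.
In (¬v_0 ∨ v_5) only ¬v_0 is left, so v_0 = False.
In (v_0 ∨ ¬v_3) only ¬v_3 is left, so v_3 = False.
Set v_1 = False.
  then (v_1 ∨ ¬v_2 ∨ v_5) forces v_2 = False.
  then (v_2 ∨ v_6) forces v_6 = True.
Set v_4 = False.
All clauses satisfied.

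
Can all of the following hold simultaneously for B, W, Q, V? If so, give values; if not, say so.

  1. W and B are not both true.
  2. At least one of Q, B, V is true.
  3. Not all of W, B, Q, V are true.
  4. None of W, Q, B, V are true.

Unsatisfiable — no assignment works.

Case B = True:
  Constraint (4) is violated (B=T) — contradiction.
Case B = False:
  (4) forces W = False.
  (4) forces Q = False.
  (2) with Q=F, B=F forces V = True.
  Constraint (4) is violated (V=T) — contradiction.
Both cases fail — unsatisfiable.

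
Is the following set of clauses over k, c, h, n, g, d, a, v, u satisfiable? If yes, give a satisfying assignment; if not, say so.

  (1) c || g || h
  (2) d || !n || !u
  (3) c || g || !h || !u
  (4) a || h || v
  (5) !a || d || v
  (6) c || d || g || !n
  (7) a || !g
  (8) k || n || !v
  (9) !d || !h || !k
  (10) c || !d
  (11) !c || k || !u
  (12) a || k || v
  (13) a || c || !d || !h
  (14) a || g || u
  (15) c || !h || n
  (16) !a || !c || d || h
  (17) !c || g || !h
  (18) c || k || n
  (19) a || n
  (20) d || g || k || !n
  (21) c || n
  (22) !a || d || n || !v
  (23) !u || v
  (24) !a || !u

k: False, c: False, h: True, n: True, g: True, d: False, a: True, v: True, u: False

Set k = False.
Set c = False.
  then (c || !d) forces d = False.
  then (c || k || n) forces n = True.
  then (d || g || k || !n) forces g = True.
  then (d || !n || !u) forces u = False.
  then (a || !g) forces a = True.
  then (!a || d || v) forces v = True.
Set h = True.
All clauses satisfied.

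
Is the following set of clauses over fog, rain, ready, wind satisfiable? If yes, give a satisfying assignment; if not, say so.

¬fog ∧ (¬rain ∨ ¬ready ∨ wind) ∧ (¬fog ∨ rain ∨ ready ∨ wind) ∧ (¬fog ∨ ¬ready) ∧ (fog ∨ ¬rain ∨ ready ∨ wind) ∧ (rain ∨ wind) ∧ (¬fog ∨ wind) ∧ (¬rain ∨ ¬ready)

Unit clause (¬fog) forces fog = False.
Set rain = False.
  then (rain ∨ wind) forces wind = True.
Set ready = True.
Check each clause:
  (¬fog): ¬fog holds.
  (¬rain ∨ ¬ready ∨ wind): ¬rain holds.
  (¬fog ∨ rain ∨ ready ∨ wind): ¬fog holds.
  (¬fog ∨ ¬ready): ¬fog holds.
  (fog ∨ ¬rain ∨ ready ∨ wind): ¬rain holds.
  (rain ∨ wind): wind holds.
  (¬fog ∨ wind): ¬fog holds.
  (¬rain ∨ ¬ready): ¬rain holds.
All clauses satisfied.

fog: False, rain: False, ready: True, wind: True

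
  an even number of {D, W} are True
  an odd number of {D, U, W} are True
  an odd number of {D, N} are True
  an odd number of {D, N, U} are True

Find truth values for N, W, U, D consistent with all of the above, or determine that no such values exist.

The formula is unsatisfiable.

Adding constraints 1, 2, 3, 4 mod 2: every variable appears an even number of times on the left, so the left side is 0.
But the right sides sum to 1 (mod 2). 0 ≠ 1 — the system is inconsistent.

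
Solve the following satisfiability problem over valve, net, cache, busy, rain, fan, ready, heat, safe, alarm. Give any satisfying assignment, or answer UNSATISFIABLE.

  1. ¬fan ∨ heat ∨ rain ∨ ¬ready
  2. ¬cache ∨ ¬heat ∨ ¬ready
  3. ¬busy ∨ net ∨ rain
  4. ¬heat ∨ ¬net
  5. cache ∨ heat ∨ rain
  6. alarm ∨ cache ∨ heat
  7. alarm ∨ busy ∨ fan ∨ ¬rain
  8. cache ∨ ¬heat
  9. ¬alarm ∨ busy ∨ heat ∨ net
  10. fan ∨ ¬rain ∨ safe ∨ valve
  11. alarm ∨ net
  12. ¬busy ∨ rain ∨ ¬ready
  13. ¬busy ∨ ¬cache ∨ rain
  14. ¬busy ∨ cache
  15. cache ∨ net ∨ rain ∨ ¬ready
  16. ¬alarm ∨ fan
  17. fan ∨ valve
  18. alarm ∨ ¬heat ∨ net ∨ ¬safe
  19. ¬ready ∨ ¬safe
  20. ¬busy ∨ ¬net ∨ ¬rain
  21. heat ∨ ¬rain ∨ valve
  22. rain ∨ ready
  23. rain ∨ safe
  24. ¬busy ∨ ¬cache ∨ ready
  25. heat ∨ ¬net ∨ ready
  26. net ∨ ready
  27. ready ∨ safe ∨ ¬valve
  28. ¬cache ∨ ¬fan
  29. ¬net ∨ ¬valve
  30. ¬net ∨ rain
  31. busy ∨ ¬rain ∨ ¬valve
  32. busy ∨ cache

The formula is unsatisfiable.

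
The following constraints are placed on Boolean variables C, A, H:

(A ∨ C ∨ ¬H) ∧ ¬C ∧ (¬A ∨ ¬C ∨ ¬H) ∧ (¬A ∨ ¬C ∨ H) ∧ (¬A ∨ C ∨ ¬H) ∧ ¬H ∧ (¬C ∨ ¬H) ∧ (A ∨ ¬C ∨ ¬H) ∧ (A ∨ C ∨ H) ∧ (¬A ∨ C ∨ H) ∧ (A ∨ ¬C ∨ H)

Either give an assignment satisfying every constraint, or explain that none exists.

No satisfying assignment exists.

Case C = True:
  Clause (¬C) is falsified — contradiction.
Case C = False:
  (¬H) forces H = False.
  (A ∨ C ∨ H) forces A = True.
  Clause (¬A ∨ C ∨ H) is falsified — contradiction.
Both cases fail, so the formula is unsatisfiable.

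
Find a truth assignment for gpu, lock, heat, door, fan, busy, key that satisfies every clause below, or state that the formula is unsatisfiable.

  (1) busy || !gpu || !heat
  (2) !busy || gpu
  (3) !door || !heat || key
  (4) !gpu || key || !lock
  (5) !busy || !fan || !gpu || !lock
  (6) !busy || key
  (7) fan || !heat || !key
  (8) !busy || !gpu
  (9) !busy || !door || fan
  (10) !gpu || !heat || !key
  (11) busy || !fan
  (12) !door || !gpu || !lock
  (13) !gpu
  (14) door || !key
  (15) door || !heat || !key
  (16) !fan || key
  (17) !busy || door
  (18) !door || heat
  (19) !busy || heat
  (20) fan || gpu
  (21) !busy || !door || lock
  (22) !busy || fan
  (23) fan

Unsatisfiable

Case gpu = True:
  Clause (!gpu) is falsified — contradiction.
Case gpu = False:
  (!busy || gpu) forces busy = False.
  (busy || !fan) forces fan = False.
  Clause (fan || gpu) is falsified — contradiction.
Both cases fail, so the formula is unsatisfiable.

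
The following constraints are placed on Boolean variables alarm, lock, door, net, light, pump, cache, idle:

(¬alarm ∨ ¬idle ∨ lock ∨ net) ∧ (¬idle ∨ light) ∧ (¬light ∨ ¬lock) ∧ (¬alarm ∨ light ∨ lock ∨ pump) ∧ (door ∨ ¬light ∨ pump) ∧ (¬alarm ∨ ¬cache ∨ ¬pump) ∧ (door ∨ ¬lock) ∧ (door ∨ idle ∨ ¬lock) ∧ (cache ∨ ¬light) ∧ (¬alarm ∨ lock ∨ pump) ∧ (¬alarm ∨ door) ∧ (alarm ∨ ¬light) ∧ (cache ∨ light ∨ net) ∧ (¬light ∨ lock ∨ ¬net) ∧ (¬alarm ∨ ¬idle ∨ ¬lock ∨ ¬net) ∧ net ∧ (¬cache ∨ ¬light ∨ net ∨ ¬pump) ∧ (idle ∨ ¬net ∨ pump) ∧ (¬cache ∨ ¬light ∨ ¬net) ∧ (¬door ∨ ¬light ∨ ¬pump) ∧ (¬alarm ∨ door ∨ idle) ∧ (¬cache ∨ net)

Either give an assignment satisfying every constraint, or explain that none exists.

alarm = True, lock = True, door = True, net = True, light = False, pump = True, cache = False, idle = False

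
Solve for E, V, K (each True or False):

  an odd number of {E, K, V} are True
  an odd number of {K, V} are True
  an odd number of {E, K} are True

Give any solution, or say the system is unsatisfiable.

E = False, V = False, K = True

{E, K, V}: 1 true → odd ✓
{K, V}: 1 true → odd ✓
{E, K}: 1 true → odd ✓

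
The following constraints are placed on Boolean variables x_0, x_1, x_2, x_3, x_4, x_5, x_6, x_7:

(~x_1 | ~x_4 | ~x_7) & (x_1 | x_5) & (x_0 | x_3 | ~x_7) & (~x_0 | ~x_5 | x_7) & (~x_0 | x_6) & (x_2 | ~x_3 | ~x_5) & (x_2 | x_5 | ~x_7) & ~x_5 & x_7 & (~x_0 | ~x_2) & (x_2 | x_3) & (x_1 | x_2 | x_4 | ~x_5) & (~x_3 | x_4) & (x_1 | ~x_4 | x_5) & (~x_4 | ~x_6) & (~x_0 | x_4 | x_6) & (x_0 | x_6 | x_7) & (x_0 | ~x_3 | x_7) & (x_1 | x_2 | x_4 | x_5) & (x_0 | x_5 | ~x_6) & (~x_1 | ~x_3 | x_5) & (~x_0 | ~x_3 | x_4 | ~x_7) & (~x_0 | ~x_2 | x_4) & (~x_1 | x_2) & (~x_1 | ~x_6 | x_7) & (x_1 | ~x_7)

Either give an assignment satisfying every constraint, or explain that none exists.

Case x_5 = True:
  Clause (~x_5) is falsified — contradiction.
Case x_5 = False:
  (x_1 | x_5) forces x_1 = True.
  (x_7) forces x_7 = True.
  (~x_1 | ~x_4 | ~x_7) forces x_4 = False.
  (x_2 | x_5 | ~x_7) forces x_2 = True.
  (~x_0 | ~x_2) forces x_0 = False.
  (x_0 | x_3 | ~x_7) forces x_3 = True.
  Clause (~x_3 | x_4) is falsified — contradiction.
Both cases fail, so the formula is unsatisfiable.

The formula is unsatisfiable.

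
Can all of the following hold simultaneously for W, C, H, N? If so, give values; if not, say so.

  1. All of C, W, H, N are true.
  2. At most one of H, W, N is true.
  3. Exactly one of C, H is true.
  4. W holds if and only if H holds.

UNSATISFIABLE

Case H = True:
  (1) forces C = True.
  Constraint (3) is violated (C=T, H=T) — contradiction.
Case H = False:
  Constraint (1) is violated (H=F) — contradiction.
Both cases fail — unsatisfiable.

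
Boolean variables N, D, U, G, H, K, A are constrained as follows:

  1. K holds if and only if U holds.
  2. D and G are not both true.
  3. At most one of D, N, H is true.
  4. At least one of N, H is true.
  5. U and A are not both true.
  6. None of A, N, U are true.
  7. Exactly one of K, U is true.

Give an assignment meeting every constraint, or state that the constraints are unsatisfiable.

Case U = True:
  Constraint (6) is violated (U=T) — contradiction.
Case U = False:
  (1) with U=F forces K = False.
  Constraint (7) is violated (K=F, U=F) — contradiction.
Both cases fail — unsatisfiable.

The formula is unsatisfiable.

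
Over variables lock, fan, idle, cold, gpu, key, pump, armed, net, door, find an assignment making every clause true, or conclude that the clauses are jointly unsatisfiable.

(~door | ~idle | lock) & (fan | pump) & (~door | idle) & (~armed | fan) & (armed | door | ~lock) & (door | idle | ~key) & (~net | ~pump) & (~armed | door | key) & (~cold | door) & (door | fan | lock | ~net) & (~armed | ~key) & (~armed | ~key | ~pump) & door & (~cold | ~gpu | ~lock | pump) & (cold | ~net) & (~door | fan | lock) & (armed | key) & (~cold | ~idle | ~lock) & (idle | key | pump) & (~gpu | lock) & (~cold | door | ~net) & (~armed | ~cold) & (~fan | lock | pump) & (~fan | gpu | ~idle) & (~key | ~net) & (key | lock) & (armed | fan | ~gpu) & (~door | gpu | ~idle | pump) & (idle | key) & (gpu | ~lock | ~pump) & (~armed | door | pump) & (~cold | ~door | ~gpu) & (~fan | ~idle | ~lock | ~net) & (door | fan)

Unit clause (door) forces door = True.
In (~door | idle) only idle is left, so idle = True.
In (~door | ~idle | lock) only lock is left, so lock = True.
In (~cold | ~idle | ~lock) only ~cold is left, so cold = False.
In (cold | ~net) only ~net is left, so net = False.
Try fan = False:
  (fan | pump) forces pump = True.
  (~armed | fan) forces armed = False.
  (armed | key) forces key = True.
  (armed | fan | ~gpu) forces gpu = False.
  clause (gpu | ~lock | ~pump) is falsified — backtrack.
So fan = True.
  then (~fan | gpu | ~idle) forces gpu = True.
Set key = False.
  then (armed | key) forces armed = True.
Set pump = True.
All clauses satisfied.

lock = True, fan = True, idle = True, cold = False, gpu = True, key = False, pump = True, armed = True, net = False, door = True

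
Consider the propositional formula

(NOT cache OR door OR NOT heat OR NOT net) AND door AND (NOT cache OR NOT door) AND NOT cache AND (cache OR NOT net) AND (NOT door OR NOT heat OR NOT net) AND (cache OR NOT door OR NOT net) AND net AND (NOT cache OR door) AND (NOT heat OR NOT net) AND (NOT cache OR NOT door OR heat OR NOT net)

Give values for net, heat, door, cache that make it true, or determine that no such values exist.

UNSATISFIABLE

Case net = True:
  (door) forces door = True.
  (NOT cache OR NOT door) forces cache = False.
  Clause (cache OR NOT net) is falsified — contradiction.
Case net = False:
  Clause (net) is falsified — contradiction.
Both cases fail, so the formula is unsatisfiable.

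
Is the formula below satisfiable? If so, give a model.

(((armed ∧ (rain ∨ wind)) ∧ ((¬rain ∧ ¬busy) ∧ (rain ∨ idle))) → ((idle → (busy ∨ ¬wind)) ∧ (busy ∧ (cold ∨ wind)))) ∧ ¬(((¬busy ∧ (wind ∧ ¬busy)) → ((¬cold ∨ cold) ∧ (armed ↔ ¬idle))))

idle = False; wind = True; cold = True; busy = False; armed = False; rain = False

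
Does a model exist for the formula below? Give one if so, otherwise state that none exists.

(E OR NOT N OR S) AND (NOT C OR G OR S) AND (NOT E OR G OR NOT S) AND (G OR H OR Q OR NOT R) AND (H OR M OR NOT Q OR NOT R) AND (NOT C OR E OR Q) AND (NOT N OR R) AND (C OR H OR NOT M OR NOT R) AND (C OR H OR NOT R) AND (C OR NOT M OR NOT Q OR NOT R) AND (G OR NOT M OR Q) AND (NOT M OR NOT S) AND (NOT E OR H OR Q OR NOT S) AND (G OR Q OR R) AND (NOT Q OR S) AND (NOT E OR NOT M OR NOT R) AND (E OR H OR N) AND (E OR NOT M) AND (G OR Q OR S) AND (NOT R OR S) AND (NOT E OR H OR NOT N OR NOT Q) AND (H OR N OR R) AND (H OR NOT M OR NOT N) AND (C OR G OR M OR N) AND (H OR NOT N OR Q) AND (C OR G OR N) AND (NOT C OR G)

E = True; S = True; R = False; N = False; Q = True; H = True; G = True; M = False; C = True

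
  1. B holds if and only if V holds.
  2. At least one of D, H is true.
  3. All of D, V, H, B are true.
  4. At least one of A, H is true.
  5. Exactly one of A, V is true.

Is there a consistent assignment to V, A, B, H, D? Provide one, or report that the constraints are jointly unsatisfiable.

V: True, A: False, B: True, H: True, D: True

  (1) B=T, V=T — same ✓
  (2) {D, H}: 2 true — at least one ✓
  (3) {D, V, H, B}: all 4 true ✓
  (4) {A, H}: 1 true — at least one ✓
  (5) {A, V}: 1 true — exactly one ✓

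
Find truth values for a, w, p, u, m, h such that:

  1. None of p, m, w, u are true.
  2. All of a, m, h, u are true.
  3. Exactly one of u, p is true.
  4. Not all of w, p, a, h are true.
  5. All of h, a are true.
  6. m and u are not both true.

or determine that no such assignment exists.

The formula is unsatisfiable.

Case u = True:
  Constraint (1) is violated (u=T) — contradiction.
Case u = False:
  Constraint (2) is violated (u=F) — contradiction.
Both cases fail — unsatisfiable.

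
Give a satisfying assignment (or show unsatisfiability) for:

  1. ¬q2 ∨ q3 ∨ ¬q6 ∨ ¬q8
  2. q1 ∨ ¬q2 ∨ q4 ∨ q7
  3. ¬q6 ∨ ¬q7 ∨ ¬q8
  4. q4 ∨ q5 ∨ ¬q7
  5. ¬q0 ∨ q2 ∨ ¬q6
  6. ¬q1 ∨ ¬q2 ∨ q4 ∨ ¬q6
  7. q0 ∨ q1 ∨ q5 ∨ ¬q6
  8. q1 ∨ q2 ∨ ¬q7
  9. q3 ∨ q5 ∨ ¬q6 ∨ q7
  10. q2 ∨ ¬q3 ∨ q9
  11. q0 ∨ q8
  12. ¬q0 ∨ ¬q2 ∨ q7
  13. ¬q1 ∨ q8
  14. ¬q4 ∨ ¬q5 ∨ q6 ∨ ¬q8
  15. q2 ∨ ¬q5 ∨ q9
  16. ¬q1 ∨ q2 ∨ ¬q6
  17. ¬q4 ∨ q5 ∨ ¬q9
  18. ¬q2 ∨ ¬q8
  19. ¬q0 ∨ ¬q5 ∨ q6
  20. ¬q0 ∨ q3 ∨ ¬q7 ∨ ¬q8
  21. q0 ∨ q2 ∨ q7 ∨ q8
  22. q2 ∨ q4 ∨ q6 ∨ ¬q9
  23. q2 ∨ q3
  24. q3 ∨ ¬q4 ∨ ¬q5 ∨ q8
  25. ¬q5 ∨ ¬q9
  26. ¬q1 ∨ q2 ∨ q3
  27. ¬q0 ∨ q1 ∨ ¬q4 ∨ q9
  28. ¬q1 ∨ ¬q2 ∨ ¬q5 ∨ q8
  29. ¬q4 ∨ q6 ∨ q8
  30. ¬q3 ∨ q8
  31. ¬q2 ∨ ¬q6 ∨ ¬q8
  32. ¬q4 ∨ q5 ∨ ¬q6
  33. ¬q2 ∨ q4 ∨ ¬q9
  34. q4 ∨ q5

q0=T, q1=F, q2=T, q3=F, q4=F, q5=T, q6=T, q7=T, q8=F, q9=F

Set q0 = True.
Set q1 = False.
Set q2 = True.
  then (¬q0 ∨ ¬q2 ∨ q7) forces q7 = True.
  then (¬q2 ∨ ¬q8) forces q8 = False.
  then (¬q3 ∨ q8) forces q3 = False.
Try q4 = True:
  (q3 ∨ ¬q4 ∨ ¬q5 ∨ q8) forces q5 = False.
  (¬q4 ∨ q5 ∨ ¬q9) forces q9 = False.
  clause (¬q0 ∨ q1 ∨ ¬q4 ∨ q9) is falsified — backtrack.
So q4 = False.
  then (q4 ∨ q5 ∨ ¬q7) forces q5 = True.
  then (¬q0 ∨ ¬q5 ∨ q6) forces q6 = True.
  then (¬q5 ∨ ¬q9) forces q9 = False.
All clauses satisfied.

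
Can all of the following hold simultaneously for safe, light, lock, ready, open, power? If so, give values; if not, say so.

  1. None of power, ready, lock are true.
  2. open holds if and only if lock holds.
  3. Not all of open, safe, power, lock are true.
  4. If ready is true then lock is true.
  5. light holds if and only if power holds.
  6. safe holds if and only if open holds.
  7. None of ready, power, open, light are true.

safe: False; light: False; lock: False; ready: False; open: False; power: False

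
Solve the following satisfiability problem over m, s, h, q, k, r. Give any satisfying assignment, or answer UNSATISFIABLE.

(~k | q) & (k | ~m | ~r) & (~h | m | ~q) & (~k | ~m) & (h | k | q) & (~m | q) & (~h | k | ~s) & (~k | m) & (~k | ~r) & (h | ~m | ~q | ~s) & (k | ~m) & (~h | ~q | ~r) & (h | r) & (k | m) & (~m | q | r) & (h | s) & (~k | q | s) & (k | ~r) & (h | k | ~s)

No satisfying assignment exists.

Case m = True:
  (~k | ~m) forces k = False.
  Clause (k | ~m) is falsified — contradiction.
Case m = False:
  (~k | m) forces k = False.
  Clause (k | m) is falsified — contradiction.
Both cases fail, so the formula is unsatisfiable.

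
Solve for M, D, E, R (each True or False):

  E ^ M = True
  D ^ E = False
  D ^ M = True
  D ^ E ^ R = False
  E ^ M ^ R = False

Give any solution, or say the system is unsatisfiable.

Adding constraints 1, 2, 4, 5 mod 2: every variable appears an even number of times on the left, so the left side is 0.
But the right sides sum to 1 (mod 2). 0 ≠ 1 — the system is inconsistent.

No satisfying assignment exists.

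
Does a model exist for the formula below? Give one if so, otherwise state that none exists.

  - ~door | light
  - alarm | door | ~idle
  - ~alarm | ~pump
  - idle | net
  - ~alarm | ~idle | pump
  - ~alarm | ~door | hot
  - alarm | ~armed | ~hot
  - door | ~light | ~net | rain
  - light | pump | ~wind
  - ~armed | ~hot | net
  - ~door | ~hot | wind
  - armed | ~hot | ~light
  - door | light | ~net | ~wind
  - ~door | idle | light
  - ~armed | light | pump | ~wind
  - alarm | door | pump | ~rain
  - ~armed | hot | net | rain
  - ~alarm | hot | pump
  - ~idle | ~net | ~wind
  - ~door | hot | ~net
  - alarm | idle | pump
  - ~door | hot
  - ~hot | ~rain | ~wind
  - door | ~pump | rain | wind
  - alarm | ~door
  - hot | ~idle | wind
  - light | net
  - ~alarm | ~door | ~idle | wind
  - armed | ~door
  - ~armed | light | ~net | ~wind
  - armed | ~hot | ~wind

Set alarm = True.
  then (~alarm | ~pump) forces pump = False.
  then (~alarm | ~idle | pump) forces idle = False.
  then (~alarm | hot | pump) forces hot = True.
  then (idle | net) forces net = True.
Set light = True.
  then (armed | ~hot | ~light) forces armed = True.
Set wind = True.
  then (~hot | ~rain | ~wind) forces rain = False.
  then (door | ~light | ~net | rain) forces door = True.
All clauses satisfied.

alarm = True; hot = True; idle = False; net = True; light = True; wind = True; rain = False; armed = True; pump = False; door = True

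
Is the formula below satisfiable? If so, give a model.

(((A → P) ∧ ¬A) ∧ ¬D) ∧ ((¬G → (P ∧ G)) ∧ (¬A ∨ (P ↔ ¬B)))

D = False; B = False; P = True; A = False; G = True

  ((A → P) ∧ ¬A) ∧ ¬D = True
    (A → P) ∧ ¬A = True
      A → P = True
      ¬A = True
    ¬D = True
  (¬G → (P ∧ G)) ∧ (¬A ∨ (P ↔ ¬B)) = True
    ¬G → (P ∧ G) = True
      ¬G = False
      P ∧ G = True
    ¬A ∨ (P ↔ ¬B) = True
      ¬A = True
      P ↔ ¬B = True
        ¬B = True
Both conjuncts True, so the formula holds.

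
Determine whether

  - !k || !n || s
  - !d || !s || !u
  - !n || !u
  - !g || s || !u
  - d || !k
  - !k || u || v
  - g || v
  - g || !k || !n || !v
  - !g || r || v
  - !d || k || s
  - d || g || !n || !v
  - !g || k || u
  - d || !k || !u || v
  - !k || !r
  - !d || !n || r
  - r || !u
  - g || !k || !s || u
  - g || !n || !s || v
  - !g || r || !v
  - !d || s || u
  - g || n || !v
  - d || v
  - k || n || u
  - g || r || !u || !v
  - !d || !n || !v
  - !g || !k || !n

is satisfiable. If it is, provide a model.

Set u = True.
  then (!n || !u) forces n = False.
  then (r || !u) forces r = True.
  then (!k || !r) forces k = False.
Set g = True.
  then (!g || s || !u) forces s = True.
  then (!d || !s || !u) forces d = False.
  then (d || v) forces v = True.
All clauses satisfied.

u=T; k=F; g=T; r=T; n=F; s=T; d=F; v=T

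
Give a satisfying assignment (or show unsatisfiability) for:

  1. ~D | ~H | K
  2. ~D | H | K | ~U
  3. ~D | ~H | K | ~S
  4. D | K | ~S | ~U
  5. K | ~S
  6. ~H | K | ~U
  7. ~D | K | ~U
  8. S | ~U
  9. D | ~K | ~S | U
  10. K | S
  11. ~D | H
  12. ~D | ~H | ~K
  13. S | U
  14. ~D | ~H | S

S: True, U: True, H: True, K: True, D: False

Try S = False:
  (S | ~U) forces U = False.
  clause (S | U) is falsified — backtrack.
So S = True.
  then (K | ~S) forces K = True.
Try U = False:
  (D | ~K | ~S | U) forces D = True.
  (~D | H) forces H = True.
  clause (~D | ~H | ~K) is falsified — backtrack.
So U = True.
Set H = True.
  then (~D | ~H | ~K) forces D = False.
All clauses satisfied.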